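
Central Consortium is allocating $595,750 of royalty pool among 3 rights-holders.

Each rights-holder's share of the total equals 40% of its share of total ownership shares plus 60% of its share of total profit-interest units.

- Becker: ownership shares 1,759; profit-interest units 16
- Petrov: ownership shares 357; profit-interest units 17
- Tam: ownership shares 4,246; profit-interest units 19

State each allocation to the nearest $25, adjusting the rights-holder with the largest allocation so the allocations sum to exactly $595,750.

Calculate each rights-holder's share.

Ownership shares total 6,362; profit-interest units total 52.
Combined weights (40% ownership shares + 60% profit-interest units): Becker 0.2952; Petrov 0.2186; Tam 0.4862.
Proportional shares: Becker 175,871.08; Petrov 130,230.72; Tam 289,648.20.
Rounded to nearest $25: Becker $175,875; Petrov $130,225; Tam $289,650. Sum = $595,750.
Rounded total matches; no reconciliation needed.

Becker: $175,875 | Petrov: $130,225 | Tam: $289,650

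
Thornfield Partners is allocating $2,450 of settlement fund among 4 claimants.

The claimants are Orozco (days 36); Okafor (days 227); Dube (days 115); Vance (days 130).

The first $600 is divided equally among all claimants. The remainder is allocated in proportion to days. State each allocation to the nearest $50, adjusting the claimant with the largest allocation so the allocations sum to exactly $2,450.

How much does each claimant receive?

Equal tier: $600 ÷ 4 = $150 apiece.
Remainder $1,850 by days (total 508): Orozco 131.10 → $150; Okafor 826.67 → $850; Dube 418.80 → $400; Vance 473.43 → $450.
Totals: Orozco $150 + $150 = $300; Okafor $150 + $850 = $1,000; Dube $150 + $400 = $550; Vance $150 + $450 = $600.

Orozco: $300; Okafor: $1,000; Dube: $550; Vance: $600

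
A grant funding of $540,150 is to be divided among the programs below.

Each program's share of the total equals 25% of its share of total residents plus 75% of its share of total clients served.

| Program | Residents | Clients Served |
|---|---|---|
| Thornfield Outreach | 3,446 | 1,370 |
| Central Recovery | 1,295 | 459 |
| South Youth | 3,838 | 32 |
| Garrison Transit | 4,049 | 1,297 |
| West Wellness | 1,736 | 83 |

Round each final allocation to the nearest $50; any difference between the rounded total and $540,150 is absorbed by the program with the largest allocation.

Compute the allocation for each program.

Thornfield Outreach: $203,600; Central Recovery: $69,550; South Youth: $40,100; Garrison Transit: $200,200; West Wellness: $26,700

Residents total 14,364; clients served total 3,241.
Combined weights (25% residents + 75% clients served): Thornfield Outreach 0.3770; Central Recovery 0.1288; South Youth 0.0742; Garrison Transit 0.3706; West Wellness 0.0494.
Unrounded shares: Thornfield Outreach 203,640.93; Central Recovery 69,547.66; South Youth 40,081.32; Garrison Transit 200,185.08; West Wellness 26,695.00.
After rounding ($50): Thornfield Outreach $203,650; Central Recovery $69,550; South Youth $40,100; Garrison Transit $200,200; West Wellness $26,700. Sum = $540,200.
Difference $540,150 − $540,200 = −$50 applied to largest allocation (Thornfield Outreach): Thornfield Outreach becomes $203,600.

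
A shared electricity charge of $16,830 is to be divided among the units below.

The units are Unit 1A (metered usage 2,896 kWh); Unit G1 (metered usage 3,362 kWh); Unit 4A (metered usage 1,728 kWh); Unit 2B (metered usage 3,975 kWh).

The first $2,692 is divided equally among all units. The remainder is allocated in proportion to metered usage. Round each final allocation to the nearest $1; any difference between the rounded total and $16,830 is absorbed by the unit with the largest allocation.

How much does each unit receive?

Equal tier: $2,692 ÷ 4 = $673 apiece.
Remainder $14,138 by metered usage (total 11,961): Unit 1A 3,423.10 → $3,423; Unit G1 3,973.91 → $3,974; Unit 4A 2,042.51 → $2,043; Unit 2B 4,698.48 → $4,698.
Totals: Unit 1A $673 + $3,423 = $4,096; Unit G1 $673 + $3,974 = $4,647; Unit 4A $673 + $2,043 = $2,716; Unit 2B $673 + $4,698 = $5,371.

Unit 1A: $4,096 | Unit G1: $4,647 | Unit 4A: $2,716 | Unit 2B: $5,371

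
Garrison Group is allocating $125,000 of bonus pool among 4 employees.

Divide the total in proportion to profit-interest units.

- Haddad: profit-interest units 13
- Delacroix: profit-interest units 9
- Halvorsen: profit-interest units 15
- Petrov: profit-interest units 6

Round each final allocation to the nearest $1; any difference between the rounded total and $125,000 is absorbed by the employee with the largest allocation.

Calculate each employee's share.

Total profit-interest units = 43.
Raw shares: Haddad 13/43 × $125,000 = 37,790.70; Delacroix 9/43 × $125,000 = 26,162.79; Halvorsen 15/43 × $125,000 = 43,604.65; Petrov 6/43 × $125,000 = 17,441.86.
Rounded to nearest $1: Haddad $37,791; Delacroix $26,163; Halvorsen $43,605; Petrov $17,442. Sum = $125,001.
Difference $125,000 − $125,001 = −$1 applied to largest allocation (Halvorsen): Halvorsen becomes $43,604.

Haddad: $37,791 · Delacroix: $26,163 · Halvorsen: $43,604 · Petrov: $17,442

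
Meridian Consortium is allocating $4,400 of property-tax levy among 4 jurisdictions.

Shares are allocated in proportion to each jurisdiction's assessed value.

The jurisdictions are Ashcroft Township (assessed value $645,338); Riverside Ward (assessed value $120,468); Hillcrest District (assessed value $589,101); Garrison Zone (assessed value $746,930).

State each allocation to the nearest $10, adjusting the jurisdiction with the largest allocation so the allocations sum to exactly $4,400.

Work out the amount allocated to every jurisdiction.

Assessed value total: 2,101,837.
Unrounded shares: Ashcroft Township 645,338/2,101,837 × $4,400 = 1,350.95; Riverside Ward 120,468/2,101,837 × $4,400 = 252.19; Hillcrest District 589,101/2,101,837 × $4,400 = 1,233.23; Garrison Zone 746,930/2,101,837 × $4,400 = 1,563.63.
Rounded to nearest $10: Ashcroft Township $1,350; Riverside Ward $250; Hillcrest District $1,230; Garrison Zone $1,560. Sum = $4,390.
Difference $4,400 − $4,390 = +$10 applied to largest allocation (Garrison Zone): Garrison Zone becomes $1,570.

Ashcroft Township: $1,350; Riverside Ward: $250; Hillcrest District: $1,230; Garrison Zone: $1,570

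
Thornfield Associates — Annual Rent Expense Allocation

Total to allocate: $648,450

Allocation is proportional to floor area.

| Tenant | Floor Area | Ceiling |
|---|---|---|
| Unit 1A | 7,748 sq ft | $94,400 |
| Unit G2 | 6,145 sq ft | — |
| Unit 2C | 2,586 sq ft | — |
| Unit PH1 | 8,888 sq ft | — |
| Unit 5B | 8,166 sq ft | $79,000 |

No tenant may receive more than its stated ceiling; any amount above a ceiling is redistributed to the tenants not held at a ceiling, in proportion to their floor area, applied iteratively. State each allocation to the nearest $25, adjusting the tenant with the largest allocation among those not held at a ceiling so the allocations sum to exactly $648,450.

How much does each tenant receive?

Unit 1A: $94,400 | Unit G2: $165,675 | Unit 2C: $69,725 | Unit PH1: $239,650 | Unit 5B: $79,000

Floor area total: 33,533.
Proportional shares (ignoring caps): Unit 1A 149,828.25; Unit G2 118,829.97; Unit 2C 50,007.21; Unit PH1 171,873.19; Unit 5B 157,911.39.
Held at cap: Unit 1A ($94,400), Unit 5B ($79,000); residual $475,050 reallocated over remaining floor area 17,619.
Remaining shares: Unit G2 165,683.76 → $165,675; Unit 2C 69,724.69 → $69,725; Unit PH1 239,641.55 → $239,650.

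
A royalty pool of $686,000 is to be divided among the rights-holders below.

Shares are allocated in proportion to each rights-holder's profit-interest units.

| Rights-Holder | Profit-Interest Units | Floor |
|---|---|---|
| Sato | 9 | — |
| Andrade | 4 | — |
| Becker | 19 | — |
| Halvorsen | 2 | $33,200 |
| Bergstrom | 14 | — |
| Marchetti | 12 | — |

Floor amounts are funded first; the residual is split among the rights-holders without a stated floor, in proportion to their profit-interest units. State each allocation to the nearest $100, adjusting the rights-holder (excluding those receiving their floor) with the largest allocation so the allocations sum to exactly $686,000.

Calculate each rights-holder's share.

Sato: $101,300 · Andrade: $45,000 · Becker: $213,800 · Halvorsen: $33,200 · Bergstrom: $157,600 · Marchetti: $135,100

Minimums first: Halvorsen $33,200. Remaining pool $652,800.
Remaining pool split over remaining profit-interest units 58: Sato 101,296.55 → $101,300; Andrade 45,020.69 → $45,000; Becker 213,848.28 → $213,800; Bergstrom 157,572.41 → $157,600; Marchetti 135,062.07 → $135,100.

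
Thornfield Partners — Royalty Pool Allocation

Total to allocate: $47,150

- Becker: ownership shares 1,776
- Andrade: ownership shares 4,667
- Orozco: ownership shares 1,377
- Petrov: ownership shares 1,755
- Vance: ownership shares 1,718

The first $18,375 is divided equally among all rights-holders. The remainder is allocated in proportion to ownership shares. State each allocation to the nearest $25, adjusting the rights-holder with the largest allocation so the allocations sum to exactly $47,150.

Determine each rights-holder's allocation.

$18,375 shared equally gives $3,675 per rights-holder.
Remainder $28,775 by ownership shares (total 11,293): Becker 4,525.32 → $4,525; Andrade 11,891.70 → $11,900; Orozco 3,508.65 → $3,500; Petrov 4,471.81 → $4,475; Vance 4,377.53 → $4,375.
Totals: Becker $3,675 + $4,525 = $8,200; Andrade $3,675 + $11,900 = $15,575; Orozco $3,675 + $3,500 = $7,175; Petrov $3,675 + $4,475 = $8,150; Vance $3,675 + $4,375 = $8,050.

Becker: $8,200 | Andrade: $15,575 | Orozco: $7,175 | Petrov: $8,150 | Vance: $8,050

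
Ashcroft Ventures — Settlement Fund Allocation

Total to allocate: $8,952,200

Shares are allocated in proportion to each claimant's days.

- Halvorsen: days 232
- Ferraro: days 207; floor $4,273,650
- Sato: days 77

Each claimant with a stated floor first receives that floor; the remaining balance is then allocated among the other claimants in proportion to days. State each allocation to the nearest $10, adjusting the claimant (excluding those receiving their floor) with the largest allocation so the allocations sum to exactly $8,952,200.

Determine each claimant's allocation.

Minimums first: Ferraro $4,273,650. Balance $4,678,550.
Balance split over remaining days 309: Halvorsen 3,512,697.73 → $3,512,700; Sato 1,165,852.27 → $1,165,850.

Halvorsen: $3,512,700 | Ferraro: $4,273,650 | Sato: $1,165,850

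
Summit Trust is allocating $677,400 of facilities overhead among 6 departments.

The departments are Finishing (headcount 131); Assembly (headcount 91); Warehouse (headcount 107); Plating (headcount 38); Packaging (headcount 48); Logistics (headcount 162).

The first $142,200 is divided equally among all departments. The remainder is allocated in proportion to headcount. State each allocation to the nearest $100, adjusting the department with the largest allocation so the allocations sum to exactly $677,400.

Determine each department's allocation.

$142,200 shared equally gives $23,700 per department.
Remainder $535,200 by headcount (total 577): Finishing 121,509.88 → $121,500; Assembly 84,407.63 → $84,400; Warehouse 99,248.53 → $99,200; Plating 35,247.14 → $35,200; Packaging 44,522.70 → $44,500; Logistics 150,264.12 → $150,300.
Rounding difference +$100 on remainder applied to Logistics.
Totals: Finishing $23,700 + $121,500 = $145,200; Assembly $23,700 + $84,400 = $108,100; Warehouse $23,700 + $99,200 = $122,900; Plating $23,700 + $35,200 = $58,900; Packaging $23,700 + $44,500 = $68,200; Logistics $23,700 + $150,400 = $174,100.

Finishing: $145,200 · Assembly: $108,100 · Warehouse: $122,900 · Plating: $58,900 · Packaging: $68,200 · Logistics: $174,100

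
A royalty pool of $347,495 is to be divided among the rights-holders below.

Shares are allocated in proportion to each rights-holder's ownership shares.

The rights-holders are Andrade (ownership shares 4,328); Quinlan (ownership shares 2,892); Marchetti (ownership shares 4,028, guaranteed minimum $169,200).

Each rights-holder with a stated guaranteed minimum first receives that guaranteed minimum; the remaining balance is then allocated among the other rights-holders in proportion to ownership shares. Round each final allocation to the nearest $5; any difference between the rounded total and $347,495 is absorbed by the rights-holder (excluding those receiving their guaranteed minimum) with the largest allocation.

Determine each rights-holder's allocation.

Andrade: $106,880; Quinlan: $71,415; Marchetti: $169,200

Minimums first: Marchetti $169,200. Remaining pool $178,295.
Remaining pool split over remaining ownership shares 7,220: Andrade 106,878.22 → $106,880; Quinlan 71,416.78 → $71,415.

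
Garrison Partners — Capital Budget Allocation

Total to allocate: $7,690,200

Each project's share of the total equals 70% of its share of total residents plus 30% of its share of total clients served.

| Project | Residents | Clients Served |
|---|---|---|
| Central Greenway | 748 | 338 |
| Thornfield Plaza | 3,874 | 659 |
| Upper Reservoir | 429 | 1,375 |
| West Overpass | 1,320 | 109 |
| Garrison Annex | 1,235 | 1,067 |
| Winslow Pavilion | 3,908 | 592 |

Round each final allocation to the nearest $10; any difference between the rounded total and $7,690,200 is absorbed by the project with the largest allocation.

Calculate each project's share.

Central Greenway: $538,070 · Thornfield Plaza: $2,178,440 · Upper Reservoir: $966,800 · West Overpass: $677,880 · Garrison Annex: $1,172,000 · Winslow Pavilion: $2,157,010

Totals — residents 11,514, clients served 4,140.
Composite weights (70% residents + 30% clients served): Central Greenway 0.0700; Thornfield Plaza 0.2833; Upper Reservoir 0.1257; West Overpass 0.0881; Garrison Annex 0.1524; Winslow Pavilion 0.2805.
Pro-rata amounts: Central Greenway 538,066.59; Thornfield Plaza 2,178,445.99; Upper Reservoir 966,804.05; West Overpass 677,880.99; Garrison Annex 1,171,996.85; Winslow Pavilion 2,157,005.53.
Rounded to nearest $10: Central Greenway $538,070; Thornfield Plaza $2,178,450; Upper Reservoir $966,800; West Overpass $677,880; Garrison Annex $1,172,000; Winslow Pavilion $2,157,010. Sum = $7,690,210.
Difference $7,690,200 − $7,690,210 = −$10 applied to largest allocation (Thornfield Plaza): Thornfield Plaza becomes $2,178,440.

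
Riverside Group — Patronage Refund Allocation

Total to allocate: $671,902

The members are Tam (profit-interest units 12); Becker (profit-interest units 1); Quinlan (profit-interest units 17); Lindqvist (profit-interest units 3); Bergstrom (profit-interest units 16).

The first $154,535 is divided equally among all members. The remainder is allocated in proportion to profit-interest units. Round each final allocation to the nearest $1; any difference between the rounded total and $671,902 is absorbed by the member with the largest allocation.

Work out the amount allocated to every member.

$154,535 shared equally gives $30,907 per member.
Remainder $517,367 by profit-interest units (total 49): Tam 126,702.12 → $126,702; Becker 10,558.51 → $10,559; Quinlan 179,494.67 → $179,495; Lindqvist 31,675.53 → $31,676; Bergstrom 168,936.16 → $168,936.
Rounding difference −$1 on remainder applied to Quinlan.
Totals: Tam $30,907 + $126,702 = $157,609; Becker $30,907 + $10,559 = $41,466; Quinlan $30,907 + $179,494 = $210,401; Lindqvist $30,907 + $31,676 = $62,583; Bergstrom $30,907 + $168,936 = $199,843.

Tam: $157,609 · Becker: $41,466 · Quinlan: $210,401 · Lindqvist: $62,583 · Bergstrom: $199,843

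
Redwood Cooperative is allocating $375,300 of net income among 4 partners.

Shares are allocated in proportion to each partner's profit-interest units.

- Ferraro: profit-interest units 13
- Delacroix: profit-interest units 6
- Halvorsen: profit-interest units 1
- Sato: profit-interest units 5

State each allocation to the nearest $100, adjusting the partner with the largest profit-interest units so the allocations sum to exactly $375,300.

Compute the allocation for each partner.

Sum of profit-interest units: 25.
Unrounded shares: Ferraro 13/25 × $375,300 = 195,156.00; Delacroix 6/25 × $375,300 = 90,072.00; Halvorsen 1/25 × $375,300 = 15,012.00; Sato 5/25 × $375,300 = 75,060.00.
Rounded to nearest $100: Ferraro $195,200; Delacroix $90,100; Halvorsen $15,000; Sato $75,100. Sum = $375,400.
Difference $375,300 − $375,400 = −$100 applied to largest profit-interest units (Ferraro): Ferraro becomes $195,100.

Ferraro: $195,100; Delacroix: $90,100; Halvorsen: $15,000; Sato: $75,100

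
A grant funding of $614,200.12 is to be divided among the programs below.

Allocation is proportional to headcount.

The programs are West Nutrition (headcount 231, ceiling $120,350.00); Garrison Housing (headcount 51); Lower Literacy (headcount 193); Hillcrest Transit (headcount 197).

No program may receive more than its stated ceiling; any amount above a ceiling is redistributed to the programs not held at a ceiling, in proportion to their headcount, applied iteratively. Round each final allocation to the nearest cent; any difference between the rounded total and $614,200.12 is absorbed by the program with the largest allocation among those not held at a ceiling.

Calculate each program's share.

Sum of headcount: 672.
Pro-rata shares before constraints: West Nutrition 211,131.2913; Garrison Housing 46,613.4020; Lower Literacy 176,399.7368; Hillcrest Transit 180,055.6899.
Cap binds for West Nutrition ($120,350.00); residual $493,850.12 reallocated over remaining headcount 441.
Shares after redistribution: Garrison Housing 57,111.9186 → $57,111.92; Lower Literacy 216,129.4176 → $216,129.42; Hillcrest Transit 220,608.7838 → $220,608.78.

West Nutrition: $120,350.00 · Garrison Housing: $57,111.92 · Lower Literacy: $216,129.42 · Hillcrest Transit: $220,608.78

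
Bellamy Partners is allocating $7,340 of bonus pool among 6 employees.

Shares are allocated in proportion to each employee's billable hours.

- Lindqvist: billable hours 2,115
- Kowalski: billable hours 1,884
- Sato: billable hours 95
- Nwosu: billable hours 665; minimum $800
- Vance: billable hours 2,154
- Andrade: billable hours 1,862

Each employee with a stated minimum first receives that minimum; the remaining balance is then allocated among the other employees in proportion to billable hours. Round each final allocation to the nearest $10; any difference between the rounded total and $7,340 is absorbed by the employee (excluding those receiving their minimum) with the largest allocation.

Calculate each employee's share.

Guaranteed amounts: Nwosu $800. Balance $6,540.
Balance split over remaining billable hours 8,110: Lindqvist 1,705.56 → $1,710; Kowalski 1,519.28 → $1,520; Sato 76.61 → $80; Vance 1,737.01 → $1,740; Andrade 1,501.54 → $1,500.
Rounding difference −$10 applied to Vance → $1,730.

Lindqvist: $1,710 · Kowalski: $1,520 · Sato: $80 · Nwosu: $800 · Vance: $1,730 · Andrade: $1,500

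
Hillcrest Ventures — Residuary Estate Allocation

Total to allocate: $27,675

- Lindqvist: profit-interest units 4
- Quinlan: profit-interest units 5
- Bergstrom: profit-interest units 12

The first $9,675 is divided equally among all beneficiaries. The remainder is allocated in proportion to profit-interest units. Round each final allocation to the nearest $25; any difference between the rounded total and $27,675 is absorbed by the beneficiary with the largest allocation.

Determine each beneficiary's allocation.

Lindqvist: $6,650 · Quinlan: $7,500 · Bergstrom: $13,525

$9,675 shared equally gives $3,225 per beneficiary.
Remainder $18,000 by profit-interest units (total 21): Lindqvist 3,428.57 → $3,425; Quinlan 4,285.71 → $4,275; Bergstrom 10,285.71 → $10,275.
Rounding difference +$25 on remainder applied to Bergstrom.
Totals: Lindqvist $3,225 + $3,425 = $6,650; Quinlan $3,225 + $4,275 = $7,500; Bergstrom $3,225 + $10,300 = $13,525.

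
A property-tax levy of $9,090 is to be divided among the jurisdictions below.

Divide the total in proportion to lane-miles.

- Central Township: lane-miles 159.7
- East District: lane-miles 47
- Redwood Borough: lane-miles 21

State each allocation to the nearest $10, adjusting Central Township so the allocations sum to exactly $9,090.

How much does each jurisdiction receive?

Central Township: $6,370 · East District: $1,880 · Redwood Borough: $840

Sum of lane-miles: 227.7.
Raw shares: Central Township 159.7/227.7 × $9,090 = 6,375.38; East District 47/227.7 × $9,090 = 1,876.28; Redwood Borough 21/227.7 × $9,090 = 838.34.
After rounding ($10): Central Township $6,380; East District $1,880; Redwood Borough $840. Sum = $9,100.
Difference $9,090 − $9,100 = −$10 applied to Central Township: Central Township becomes $6,370.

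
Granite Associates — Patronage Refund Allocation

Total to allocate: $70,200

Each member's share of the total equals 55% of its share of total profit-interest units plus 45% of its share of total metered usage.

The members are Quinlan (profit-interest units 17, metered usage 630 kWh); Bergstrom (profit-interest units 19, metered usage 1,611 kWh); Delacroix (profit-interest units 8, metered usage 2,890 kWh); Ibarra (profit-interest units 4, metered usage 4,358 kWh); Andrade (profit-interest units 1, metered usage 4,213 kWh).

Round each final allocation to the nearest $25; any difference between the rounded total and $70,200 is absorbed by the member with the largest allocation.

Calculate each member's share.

Profit-interest units total 49; metered usage total 13,702.
Composite weights (55% profit-interest units + 45% metered usage): Quinlan 0.2115; Bergstrom 0.2662; Delacroix 0.1847; Ibarra 0.1880; Andrade 0.1496.
Raw shares: Quinlan 14,847.77; Bergstrom 18,685.39; Delacroix 12,966.58; Ibarra 13,199.22; Andrade 10,501.04.
Rounded to nearest $25: Quinlan $14,850; Bergstrom $18,675; Delacroix $12,975; Ibarra $13,200; Andrade $10,500. Sum = $70,200.
Sum already equals the total — no adjustment.

Quinlan: $14,850 | Bergstrom: $18,675 | Delacroix: $12,975 | Ibarra: $13,200 | Andrade: $10,500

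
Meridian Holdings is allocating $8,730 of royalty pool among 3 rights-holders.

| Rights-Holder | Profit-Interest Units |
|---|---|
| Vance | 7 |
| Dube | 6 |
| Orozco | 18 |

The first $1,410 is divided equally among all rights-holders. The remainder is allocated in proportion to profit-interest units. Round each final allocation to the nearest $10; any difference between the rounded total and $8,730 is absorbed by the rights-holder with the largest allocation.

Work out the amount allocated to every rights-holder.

Equal tier: $1,410 ÷ 3 = $470 apiece.
Remainder $7,320 by profit-interest units (total 31): Vance 1,652.90 → $1,650; Dube 1,416.77 → $1,420; Orozco 4,250.32 → $4,250.
Totals: Vance $470 + $1,650 = $2,120; Dube $470 + $1,420 = $1,890; Orozco $470 + $4,250 = $4,720.

Vance: $2,120 | Dube: $1,890 | Orozco: $4,720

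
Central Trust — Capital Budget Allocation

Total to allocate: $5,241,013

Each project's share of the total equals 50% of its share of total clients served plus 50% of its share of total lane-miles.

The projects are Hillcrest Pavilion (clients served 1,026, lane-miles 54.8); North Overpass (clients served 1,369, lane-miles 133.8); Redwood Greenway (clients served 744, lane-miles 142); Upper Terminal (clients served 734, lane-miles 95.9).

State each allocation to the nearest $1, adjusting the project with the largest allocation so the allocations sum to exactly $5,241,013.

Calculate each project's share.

Hillcrest Pavilion: $1,030,904; North Overpass: $1,748,373; Redwood Greenway: $1,375,875; Upper Terminal: $1,085,861

Clients served total 3,873; lane-miles total 426.5.
Blended shares (50% clients served + 50% lane-miles): Hillcrest Pavilion 0.1967; North Overpass 0.3336; Redwood Greenway 0.2625; Upper Terminal 0.2072.
Pro-rata amounts: Hillcrest Pavilion 1,030,903.62; North Overpass 1,748,373.26; Redwood Greenway 1,375,875.20; Upper Terminal 1,085,860.93.
At nearest $1: Hillcrest Pavilion $1,030,904; North Overpass $1,748,373; Redwood Greenway $1,375,875; Upper Terminal $1,085,861. Sum = $5,241,013.
Sum already equals the total — no adjustment.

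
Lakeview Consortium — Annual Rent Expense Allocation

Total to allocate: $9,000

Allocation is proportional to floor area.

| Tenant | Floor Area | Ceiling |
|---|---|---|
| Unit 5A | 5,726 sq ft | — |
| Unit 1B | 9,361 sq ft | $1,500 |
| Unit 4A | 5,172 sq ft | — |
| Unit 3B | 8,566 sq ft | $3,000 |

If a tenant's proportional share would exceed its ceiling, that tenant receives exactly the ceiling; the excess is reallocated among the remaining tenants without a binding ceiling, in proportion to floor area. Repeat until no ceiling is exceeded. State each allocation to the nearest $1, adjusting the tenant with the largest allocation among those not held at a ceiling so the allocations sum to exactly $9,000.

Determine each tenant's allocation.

Unit 5A: $2,364 | Unit 1B: $1,500 | Unit 4A: $2,136 | Unit 3B: $3,000

Floor area total: 28,825.
Pro-rata shares before constraints: Unit 5A 1,787.82; Unit 1B 2,922.78; Unit 4A 1,614.85; Unit 3B 2,674.55.
Cap binds for Unit 1B ($1,500); residual $7,500 reallocated over remaining floor area 19,464.
Cap binds for Unit 3B ($3,000); residual $4,500 reallocated over remaining floor area 10,898.
Redistributed shares: Unit 5A 2,364.38 → $2,364; Unit 4A 2,135.62 → $2,136.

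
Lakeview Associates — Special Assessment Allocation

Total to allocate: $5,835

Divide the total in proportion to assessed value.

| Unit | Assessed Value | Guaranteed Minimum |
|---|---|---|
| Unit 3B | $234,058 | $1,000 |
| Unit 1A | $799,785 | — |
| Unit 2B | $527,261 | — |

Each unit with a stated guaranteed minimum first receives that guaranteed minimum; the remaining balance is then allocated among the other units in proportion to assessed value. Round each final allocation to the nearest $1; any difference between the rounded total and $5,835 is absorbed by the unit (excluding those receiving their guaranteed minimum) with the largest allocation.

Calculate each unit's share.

Fund the minimums — Unit 3B $1,000. Balance $4,835.
Balance split over remaining assessed value 1,327,046: Unit 1A 2,913.96 → $2,914; Unit 2B 1,921.04 → $1,921.

Unit 3B: $1,000 · Unit 1A: $2,914 · Unit 2B: $1,921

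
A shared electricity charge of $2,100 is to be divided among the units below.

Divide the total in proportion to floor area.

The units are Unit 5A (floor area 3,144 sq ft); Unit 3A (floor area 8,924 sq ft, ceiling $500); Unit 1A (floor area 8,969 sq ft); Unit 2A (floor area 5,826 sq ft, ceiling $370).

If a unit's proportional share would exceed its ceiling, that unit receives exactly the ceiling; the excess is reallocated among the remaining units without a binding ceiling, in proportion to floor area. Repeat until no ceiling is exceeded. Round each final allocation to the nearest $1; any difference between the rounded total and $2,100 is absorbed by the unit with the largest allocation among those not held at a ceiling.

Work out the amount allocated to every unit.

Unit 5A: $319 | Unit 3A: $500 | Unit 1A: $911 | Unit 2A: $370

Combined floor area = 26,863.
Unconstrained shares: Unit 5A 245.78; Unit 3A 697.63; Unit 1A 701.15; Unit 2A 455.44.
Held at cap: Unit 3A ($500), Unit 2A ($370); balance $1,230 reallocated over remaining floor area 12,113.
Remaining shares: Unit 5A 319.25 → $319; Unit 1A 910.75 → $911.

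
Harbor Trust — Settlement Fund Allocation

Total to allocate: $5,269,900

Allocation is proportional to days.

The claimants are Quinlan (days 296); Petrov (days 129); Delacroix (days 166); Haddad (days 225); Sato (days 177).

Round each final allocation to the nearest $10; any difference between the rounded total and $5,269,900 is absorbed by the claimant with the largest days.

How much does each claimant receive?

Days total: 296 + 129 + 166 + 225 + 177 = 993.
Proportional shares: Quinlan 1,570,886.61; Petrov 684,609.37; Delacroix 880,970.19; Haddad 1,194,086.10; Sato 939,347.73.
Rounded to nearest $10: Quinlan $1,570,890; Petrov $684,610; Delacroix $880,970; Haddad $1,194,090; Sato $939,350. Sum = $5,269,910.
Difference $5,269,900 − $5,269,910 = −$10 applied to largest days (Quinlan): Quinlan becomes $1,570,880.

Quinlan: $1,570,880 · Petrov: $684,610 · Delacroix: $880,970 · Haddad: $1,194,090 · Sato: $939,350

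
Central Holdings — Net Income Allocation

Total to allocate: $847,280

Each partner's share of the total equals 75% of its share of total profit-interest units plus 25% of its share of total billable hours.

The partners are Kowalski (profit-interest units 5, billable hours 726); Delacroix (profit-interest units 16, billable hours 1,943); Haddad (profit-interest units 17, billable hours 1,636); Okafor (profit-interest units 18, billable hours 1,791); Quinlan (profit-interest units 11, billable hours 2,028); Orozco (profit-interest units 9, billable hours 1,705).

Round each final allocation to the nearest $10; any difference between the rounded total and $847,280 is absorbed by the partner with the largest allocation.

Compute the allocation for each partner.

Totals — profit-interest units 76, billable hours 9,829.
Combined weights (75% profit-interest units + 25% billable hours): Kowalski 0.0678; Delacroix 0.2073; Haddad 0.2094; Okafor 0.2232; Quinlan 0.1601; Orozco 0.1322.
Unrounded shares: Kowalski 57,452.25; Delacroix 175,653.70; Haddad 177,399.01; Okafor 189,100.65; Quinlan 135,678.92; Orozco 111,995.47.
Rounded to nearest $10: Kowalski $57,450; Delacroix $175,650; Haddad $177,400; Okafor $189,100; Quinlan $135,680; Orozco $112,000. Sum = $847,280.
Sum already equals the total — no adjustment.

Kowalski: $57,450; Delacroix: $175,650; Haddad: $177,400; Okafor: $189,100; Quinlan: $135,680; Orozco: $112,000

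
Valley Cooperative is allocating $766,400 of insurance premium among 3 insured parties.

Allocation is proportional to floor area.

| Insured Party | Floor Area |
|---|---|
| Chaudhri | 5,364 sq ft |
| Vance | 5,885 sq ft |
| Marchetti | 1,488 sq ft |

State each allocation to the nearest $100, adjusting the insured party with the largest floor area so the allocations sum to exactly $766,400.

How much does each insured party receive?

Sum of floor area: 5,364 + 5,885 + 1,488 = 12,737.
Raw shares: Chaudhri 322,758.07; Vance 354,107.25; Marchetti 89,534.68.
Rounded to nearest $100: Chaudhri $322,800; Vance $354,100; Marchetti $89,500. Sum = $766,400.
No rounding difference to absorb.

Chaudhri: $322,800 · Vance: $354,100 · Marchetti: $89,500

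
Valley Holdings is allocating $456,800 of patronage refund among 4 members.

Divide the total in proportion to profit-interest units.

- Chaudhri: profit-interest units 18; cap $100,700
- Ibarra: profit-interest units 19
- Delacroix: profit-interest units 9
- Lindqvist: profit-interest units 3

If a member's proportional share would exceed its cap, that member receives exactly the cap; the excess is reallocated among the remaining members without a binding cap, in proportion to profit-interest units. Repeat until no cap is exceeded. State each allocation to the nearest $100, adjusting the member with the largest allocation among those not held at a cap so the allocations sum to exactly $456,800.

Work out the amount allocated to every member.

Chaudhri: $100,700; Ibarra: $218,200; Delacroix: $103,400; Lindqvist: $34,500

Profit-interest units total: 49.
Pro-rata shares before constraints: Chaudhri 167,804.08; Ibarra 177,126.53; Delacroix 83,902.04; Lindqvist 27,967.35.
Cap binds for Chaudhri ($100,700); balance $356,100 reallocated over remaining profit-interest units 31.
Shares after redistribution: Ibarra 218,254.84 → $218,300; Delacroix 103,383.87 → $103,400; Lindqvist 34,461.29 → $34,500.
Rounding difference −$100 applied to Ibarra → $218,200.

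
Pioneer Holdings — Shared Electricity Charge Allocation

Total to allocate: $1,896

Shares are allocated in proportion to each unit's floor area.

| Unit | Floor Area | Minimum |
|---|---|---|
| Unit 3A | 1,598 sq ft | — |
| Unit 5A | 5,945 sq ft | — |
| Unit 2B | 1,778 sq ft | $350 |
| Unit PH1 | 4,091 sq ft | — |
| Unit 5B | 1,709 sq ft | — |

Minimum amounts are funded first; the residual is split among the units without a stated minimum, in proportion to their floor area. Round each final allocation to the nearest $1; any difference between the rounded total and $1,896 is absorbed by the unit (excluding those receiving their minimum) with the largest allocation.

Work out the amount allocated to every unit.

Fund the minimums — Unit 2B $350. Remaining pool $1,546.
Remaining pool split over remaining floor area 13,343: Unit 3A 185.15 → $185; Unit 5A 688.82 → $689; Unit PH1 474.01 → $474; Unit 5B 198.01 → $198.

Unit 3A: $185; Unit 5A: $689; Unit 2B: $350; Unit PH1: $474; Unit 5B: $198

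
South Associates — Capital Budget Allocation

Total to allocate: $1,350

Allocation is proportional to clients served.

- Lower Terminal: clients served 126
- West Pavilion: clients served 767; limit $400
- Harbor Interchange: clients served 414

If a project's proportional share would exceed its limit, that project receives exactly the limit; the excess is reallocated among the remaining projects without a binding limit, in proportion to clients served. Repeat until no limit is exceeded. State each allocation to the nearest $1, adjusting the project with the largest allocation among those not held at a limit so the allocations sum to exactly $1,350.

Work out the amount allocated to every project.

Lower Terminal: $222; West Pavilion: $400; Harbor Interchange: $728

Total clients served = 1,307.
Unconstrained shares: Lower Terminal 130.15; West Pavilion 792.23; Harbor Interchange 427.62.
Held at cap: West Pavilion ($400); remaining pool $950 reallocated over remaining clients served 540.
Remaining shares: Lower Terminal 221.67 → $222; Harbor Interchange 728.33 → $728.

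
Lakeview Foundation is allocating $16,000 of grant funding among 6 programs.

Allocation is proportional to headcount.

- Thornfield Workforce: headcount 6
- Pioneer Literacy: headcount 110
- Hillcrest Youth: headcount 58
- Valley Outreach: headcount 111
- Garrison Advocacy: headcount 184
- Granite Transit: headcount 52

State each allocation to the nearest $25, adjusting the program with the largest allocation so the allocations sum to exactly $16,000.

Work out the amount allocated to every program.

Thornfield Workforce: $175 · Pioneer Literacy: $3,375 · Hillcrest Youth: $1,775 · Valley Outreach: $3,400 · Garrison Advocacy: $5,675 · Granite Transit: $1,600

Total headcount = 521.
Unrounded shares: Thornfield Workforce 6/521 × $16,000 = 184.26; Pioneer Literacy 110/521 × $16,000 = 3,378.12; Hillcrest Youth 58/521 × $16,000 = 1,781.19; Valley Outreach 111/521 × $16,000 = 3,408.83; Garrison Advocacy 184/521 × $16,000 = 5,650.67; Granite Transit 52/521 × $16,000 = 1,596.93.
Rounded to nearest $25: Thornfield Workforce $175; Pioneer Literacy $3,375; Hillcrest Youth $1,775; Valley Outreach $3,400; Garrison Advocacy $5,650; Granite Transit $1,600. Sum = $15,975.
Difference $16,000 − $15,975 = +$25 applied to largest allocation (Garrison Advocacy): Garrison Advocacy becomes $5,675.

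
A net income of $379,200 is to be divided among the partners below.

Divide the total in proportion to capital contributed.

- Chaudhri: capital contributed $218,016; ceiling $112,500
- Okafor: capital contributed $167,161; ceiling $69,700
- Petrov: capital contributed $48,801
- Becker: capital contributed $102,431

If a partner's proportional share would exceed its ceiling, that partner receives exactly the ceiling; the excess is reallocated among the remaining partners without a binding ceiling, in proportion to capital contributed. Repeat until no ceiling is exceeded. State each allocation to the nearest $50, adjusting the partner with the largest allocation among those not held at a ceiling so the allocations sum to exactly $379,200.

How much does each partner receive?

Chaudhri: $112,500 | Okafor: $69,700 | Petrov: $63,550 | Becker: $133,450

Capital contributed total: 536,409.
Pro-rata shares before constraints: Chaudhri 154,120.58; Okafor 118,170.00; Petrov 34,498.56; Becker 72,410.86.
Held at cap: Chaudhri ($112,500), Okafor ($69,700); balance $197,000 reallocated over remaining capital contributed 151,232.
Remaining shares: Petrov 63,569.86 → $63,550; Becker 133,430.14 → $133,450.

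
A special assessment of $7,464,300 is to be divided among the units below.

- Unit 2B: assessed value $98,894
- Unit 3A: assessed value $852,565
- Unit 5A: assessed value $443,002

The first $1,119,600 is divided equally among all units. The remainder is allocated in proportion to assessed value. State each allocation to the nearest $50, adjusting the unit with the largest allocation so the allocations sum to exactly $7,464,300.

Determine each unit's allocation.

Unit 2B: $823,150 | Unit 3A: $4,252,300 | Unit 5A: $2,388,850

Equal tier: $1,119,600 ÷ 3 = $373,200 apiece.
Remainder $6,344,700 by assessed value (total 1,394,461): Unit 2B 449,960.78 → $449,950; Unit 3A 3,879,111.11 → $3,879,100; Unit 5A 2,015,628.11 → $2,015,650.
Totals: Unit 2B $373,200 + $449,950 = $823,150; Unit 3A $373,200 + $3,879,100 = $4,252,300; Unit 5A $373,200 + $2,015,650 = $2,388,850.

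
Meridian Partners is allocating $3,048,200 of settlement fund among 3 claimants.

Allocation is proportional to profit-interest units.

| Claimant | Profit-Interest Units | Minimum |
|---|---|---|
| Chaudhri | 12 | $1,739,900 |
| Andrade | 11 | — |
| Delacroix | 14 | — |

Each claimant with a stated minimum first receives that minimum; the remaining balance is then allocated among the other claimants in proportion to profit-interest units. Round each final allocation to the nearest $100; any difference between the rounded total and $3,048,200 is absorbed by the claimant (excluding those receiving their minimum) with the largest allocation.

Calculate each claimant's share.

Minimums first: Chaudhri $1,739,900. Remaining pool $1,308,300.
Remaining pool split over remaining profit-interest units 25: Andrade 575,652.00 → $575,700; Delacroix 732,648.00 → $732,600.

Chaudhri: $1,739,900; Andrade: $575,700; Delacroix: $732,600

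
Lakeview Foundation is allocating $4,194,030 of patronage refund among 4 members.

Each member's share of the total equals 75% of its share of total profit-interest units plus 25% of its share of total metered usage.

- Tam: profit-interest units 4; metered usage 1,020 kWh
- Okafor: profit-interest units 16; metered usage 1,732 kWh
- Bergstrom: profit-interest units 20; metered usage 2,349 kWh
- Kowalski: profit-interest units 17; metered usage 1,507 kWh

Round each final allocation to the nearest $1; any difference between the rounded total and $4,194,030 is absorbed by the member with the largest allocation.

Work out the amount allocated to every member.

Totals — profit-interest units 57, metered usage 6,608.
Combined weights (75% profit-interest units + 25% metered usage): Tam 0.0912; Okafor 0.2761; Bergstrom 0.3520; Kowalski 0.2807.
Raw shares: Tam 382,584.31; Okafor 1,157,774.35; Bergstrom 1,476,413.67; Kowalski 1,177,257.66.
After rounding ($1): Tam $382,584; Okafor $1,157,774; Bergstrom $1,476,414; Kowalski $1,177,258. Sum = $4,194,030.
Rounded total matches; no reconciliation needed.

Tam: $382,584; Okafor: $1,157,774; Bergstrom: $1,476,414; Kowalski: $1,177,258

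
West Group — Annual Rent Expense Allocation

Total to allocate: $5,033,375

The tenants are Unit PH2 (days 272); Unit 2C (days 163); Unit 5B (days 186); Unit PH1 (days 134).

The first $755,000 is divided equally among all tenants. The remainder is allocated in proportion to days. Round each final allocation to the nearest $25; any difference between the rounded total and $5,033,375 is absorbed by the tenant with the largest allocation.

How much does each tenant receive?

Equal tier: $755,000 ÷ 4 = $188,750 apiece.
Remainder $4,278,375 by days (total 755): Unit PH2 1,541,348.34 → $1,541,350; Unit 2C 923,675.66 → $923,675; Unit 5B 1,054,010.26 → $1,054,000; Unit PH1 759,340.73 → $759,350.
Totals: Unit PH2 $188,750 + $1,541,350 = $1,730,100; Unit 2C $188,750 + $923,675 = $1,112,425; Unit 5B $188,750 + $1,054,000 = $1,242,750; Unit PH1 $188,750 + $759,350 = $948,100.

Unit PH2: $1,730,100; Unit 2C: $1,112,425; Unit 5B: $1,242,750; Unit PH1: $948,100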